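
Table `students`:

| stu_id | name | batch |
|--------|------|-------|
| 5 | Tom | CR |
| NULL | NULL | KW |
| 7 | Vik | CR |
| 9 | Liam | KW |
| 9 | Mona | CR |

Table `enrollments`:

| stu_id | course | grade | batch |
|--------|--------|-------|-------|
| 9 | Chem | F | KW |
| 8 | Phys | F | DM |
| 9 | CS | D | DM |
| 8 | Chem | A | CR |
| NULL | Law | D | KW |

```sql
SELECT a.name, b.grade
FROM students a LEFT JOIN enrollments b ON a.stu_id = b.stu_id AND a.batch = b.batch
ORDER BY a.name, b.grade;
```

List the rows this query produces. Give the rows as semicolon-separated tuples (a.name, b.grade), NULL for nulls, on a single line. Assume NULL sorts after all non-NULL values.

LEFT JOIN keeps every row from `students`; unmatched rows get NULL for `enrollments`'s columns.
Matching on a.stu_id = b.stu_id AND a.batch = b.batch. A NULL in a compared column never satisfies the condition.
- a (stu_id=5, batch=CR) has no partner → padded with NULL.
- a (stu_id=NULL, batch=KW) has no partner → padded with NULL.
- a (stu_id=7, batch=CR) has no partner → padded with NULL.
- a (stu_id=9, batch=KW) pairs with 1 row(s) of b.
- a (stu_id=9, batch=CR) has no partner → padded with NULL.
After projecting and ordering:
a.name | b.grade
Liam | F
Mona | NULL
Tom | NULL
Vik | NULL
NULL | NULL

(Liam, F); (Mona, NULL); (Tom, NULL); (Vik, NULL); (NULL, NULL)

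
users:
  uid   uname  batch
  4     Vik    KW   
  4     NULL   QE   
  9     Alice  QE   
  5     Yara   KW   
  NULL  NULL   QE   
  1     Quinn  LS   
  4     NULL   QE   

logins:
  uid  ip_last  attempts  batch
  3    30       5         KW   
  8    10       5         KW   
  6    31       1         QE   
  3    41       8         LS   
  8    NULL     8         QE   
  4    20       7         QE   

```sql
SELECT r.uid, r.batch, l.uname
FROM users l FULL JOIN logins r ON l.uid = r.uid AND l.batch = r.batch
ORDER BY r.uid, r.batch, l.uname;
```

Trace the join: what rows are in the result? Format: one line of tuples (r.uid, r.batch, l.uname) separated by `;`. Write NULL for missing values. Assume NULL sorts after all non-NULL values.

(3, KW, NULL); (3, LS, NULL); (4, QE, NULL); (4, QE, NULL); (6, QE, NULL); (8, KW, NULL); (8, QE, NULL); (NULL, NULL, Alice); (NULL, NULL, Quinn); (NULL, NULL, Vik); (NULL, NULL, Yara); (NULL, NULL, NULL)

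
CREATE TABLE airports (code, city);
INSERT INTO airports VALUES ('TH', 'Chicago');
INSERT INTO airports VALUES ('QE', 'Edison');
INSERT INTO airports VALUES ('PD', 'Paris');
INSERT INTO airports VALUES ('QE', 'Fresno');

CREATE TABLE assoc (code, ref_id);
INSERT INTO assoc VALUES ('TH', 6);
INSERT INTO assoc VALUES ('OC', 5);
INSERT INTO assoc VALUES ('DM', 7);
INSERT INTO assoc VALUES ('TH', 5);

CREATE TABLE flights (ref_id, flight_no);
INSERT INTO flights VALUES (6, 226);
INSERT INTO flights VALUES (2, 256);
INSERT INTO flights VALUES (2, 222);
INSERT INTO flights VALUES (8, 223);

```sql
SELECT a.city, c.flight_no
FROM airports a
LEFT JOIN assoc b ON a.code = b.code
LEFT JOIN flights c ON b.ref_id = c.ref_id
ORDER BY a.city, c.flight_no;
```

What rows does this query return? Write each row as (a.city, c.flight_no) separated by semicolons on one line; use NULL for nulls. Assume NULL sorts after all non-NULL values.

(Chicago, 226); (Chicago, NULL); (Edison, NULL); (Fresno, NULL); (Paris, NULL)

Joins associate left-to-right: airports LEFT JOIN assoc on code gives 5 intermediate row(s).
Then LEFT JOIN `flights c` on ref_id: each of those 5 rows is kept; rows whose b.ref_id has no match in c get NULL for c's columns.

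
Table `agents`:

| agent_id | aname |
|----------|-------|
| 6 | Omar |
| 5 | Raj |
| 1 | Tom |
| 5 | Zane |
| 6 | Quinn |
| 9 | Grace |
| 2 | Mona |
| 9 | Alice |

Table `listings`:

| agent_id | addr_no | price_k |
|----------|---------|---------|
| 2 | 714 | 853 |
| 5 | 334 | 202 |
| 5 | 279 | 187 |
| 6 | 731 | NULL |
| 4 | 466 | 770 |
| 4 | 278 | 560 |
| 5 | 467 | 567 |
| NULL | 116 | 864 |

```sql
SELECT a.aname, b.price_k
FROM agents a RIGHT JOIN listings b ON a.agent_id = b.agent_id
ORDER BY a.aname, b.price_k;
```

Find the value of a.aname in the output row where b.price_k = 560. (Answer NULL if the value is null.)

RIGHT JOIN keeps every row from `listings`; unmatched rows get NULL for `agents`'s columns.
Matching on a.agent_id = b.agent_id. A NULL in a compared column never satisfies the condition.
Matched pairs: 9; unmatched b rows kept: 3.

NULL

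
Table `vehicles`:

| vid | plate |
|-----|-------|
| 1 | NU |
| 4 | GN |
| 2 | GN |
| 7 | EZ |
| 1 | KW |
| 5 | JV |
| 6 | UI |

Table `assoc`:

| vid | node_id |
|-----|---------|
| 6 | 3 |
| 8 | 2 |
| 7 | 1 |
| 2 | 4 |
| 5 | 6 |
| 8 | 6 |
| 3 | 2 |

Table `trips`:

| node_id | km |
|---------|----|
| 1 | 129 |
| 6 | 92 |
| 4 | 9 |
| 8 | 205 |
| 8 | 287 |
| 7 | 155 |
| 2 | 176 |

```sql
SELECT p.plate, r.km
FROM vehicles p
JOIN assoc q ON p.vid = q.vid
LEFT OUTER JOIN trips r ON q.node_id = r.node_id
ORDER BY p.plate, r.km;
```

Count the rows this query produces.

Step 1 — p INNER JOIN q on vid → 4 row(s).
Then LEFT JOIN `trips r` on node_id: each of those 4 rows is kept; rows whose q.node_id has no match in r get NULL for r's columns.
Result: 4 row(s).

4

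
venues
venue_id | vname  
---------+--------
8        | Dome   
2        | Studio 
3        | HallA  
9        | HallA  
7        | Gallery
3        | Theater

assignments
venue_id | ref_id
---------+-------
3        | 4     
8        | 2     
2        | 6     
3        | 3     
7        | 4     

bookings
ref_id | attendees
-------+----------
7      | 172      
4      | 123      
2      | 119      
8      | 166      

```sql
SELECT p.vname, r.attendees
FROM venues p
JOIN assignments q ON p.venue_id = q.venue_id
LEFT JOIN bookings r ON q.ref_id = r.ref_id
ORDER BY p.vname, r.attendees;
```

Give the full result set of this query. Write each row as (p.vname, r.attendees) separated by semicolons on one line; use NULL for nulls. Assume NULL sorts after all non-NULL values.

(Dome, 119); (Gallery, 123); (HallA, 123); (HallA, NULL); (Studio, NULL); (Theater, 123); (Theater, NULL)

Step 1 — p INNER JOIN q on venue_id → 7 row(s).
Then LEFT JOIN `bookings r` on ref_id: each of those 7 rows is kept; rows whose q.ref_id has no match in r get NULL for r's columns.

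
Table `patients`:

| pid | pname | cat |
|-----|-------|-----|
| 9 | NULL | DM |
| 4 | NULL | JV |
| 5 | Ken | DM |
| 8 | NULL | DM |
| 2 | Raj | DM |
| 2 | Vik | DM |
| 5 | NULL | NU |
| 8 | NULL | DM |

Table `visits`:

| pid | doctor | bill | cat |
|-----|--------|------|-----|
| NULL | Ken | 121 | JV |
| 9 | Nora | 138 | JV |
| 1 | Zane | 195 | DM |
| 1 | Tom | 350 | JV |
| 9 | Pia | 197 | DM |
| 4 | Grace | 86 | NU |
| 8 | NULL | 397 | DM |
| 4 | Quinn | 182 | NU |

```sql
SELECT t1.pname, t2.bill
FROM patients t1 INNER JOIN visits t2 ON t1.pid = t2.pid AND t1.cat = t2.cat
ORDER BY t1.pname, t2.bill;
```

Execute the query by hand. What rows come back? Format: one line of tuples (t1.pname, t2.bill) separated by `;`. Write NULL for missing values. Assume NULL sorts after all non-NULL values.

(NULL, 197); (NULL, 397); (NULL, 397)

INNER JOIN keeps only pairs where the ON condition holds.
Matching on t1.pid = t2.pid AND t1.cat = t2.cat. A NULL in a compared column never satisfies the condition.
- t1 row (pid=9, cat=DM): matches 1 t2 row(s) → 1 output row(s).
- t1 row (pid=4, cat=JV): no match → dropped.
- t1 row (pid=5, cat=DM): no match → dropped.
- t1 row (pid=8, cat=DM): matches 1 t2 row(s) → 1 output row(s).
- t1 row (pid=2, cat=DM): no match → dropped.
- t1 row (pid=2, cat=DM): no match → dropped.
- t1 row (pid=5, cat=NU): no match → dropped.
- t1 row (pid=8, cat=DM): matches 1 t2 row(s) → 1 output row(s).
After projecting and ordering:
t1.pname | t2.bill
NULL | 197
NULL | 397
NULL | 397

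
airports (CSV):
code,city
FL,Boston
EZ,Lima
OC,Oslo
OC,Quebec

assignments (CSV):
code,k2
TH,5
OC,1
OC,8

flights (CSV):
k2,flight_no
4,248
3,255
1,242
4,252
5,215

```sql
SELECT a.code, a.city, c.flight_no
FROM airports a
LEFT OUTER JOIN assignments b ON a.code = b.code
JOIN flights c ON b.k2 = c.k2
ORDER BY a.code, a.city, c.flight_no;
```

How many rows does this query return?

2

Evaluate left to right. First `airports a LEFT JOIN assignments b` on code: 6 row(s).
Then INNER JOIN `flights c` on k2: keep only rows whose b.k2 appears in c.
Result: 2 row(s).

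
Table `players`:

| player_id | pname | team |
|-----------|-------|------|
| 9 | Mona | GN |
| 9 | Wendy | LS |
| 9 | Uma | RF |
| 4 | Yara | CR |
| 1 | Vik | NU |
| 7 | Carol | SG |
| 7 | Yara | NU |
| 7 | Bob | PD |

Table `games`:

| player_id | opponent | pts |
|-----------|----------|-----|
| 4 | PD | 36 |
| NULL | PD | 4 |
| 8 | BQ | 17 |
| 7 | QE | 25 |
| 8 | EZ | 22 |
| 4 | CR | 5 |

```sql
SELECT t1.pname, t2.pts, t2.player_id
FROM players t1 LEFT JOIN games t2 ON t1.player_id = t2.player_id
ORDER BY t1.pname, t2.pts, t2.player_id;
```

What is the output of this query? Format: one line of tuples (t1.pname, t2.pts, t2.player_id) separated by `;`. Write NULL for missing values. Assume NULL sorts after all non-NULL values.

(Bob, 25, 7); (Carol, 25, 7); (Mona, NULL, NULL); (Uma, NULL, NULL); (Vik, NULL, NULL); (Wendy, NULL, NULL); (Yara, 5, 4); (Yara, 25, 7); (Yara, 36, 4)

LEFT JOIN keeps every row from `players`; unmatched rows get NULL for `games`'s columns.
Matching on t1.player_id = t2.player_id. A NULL in a compared column never satisfies the condition.
- t1 (player_id=9) has no partner → padded with NULL.
- t1 (player_id=9) has no partner → padded with NULL.
- t1 (player_id=9) has no partner → padded with NULL.
- t1 (player_id=4) pairs with 2 row(s) of t2.
- t1 (player_id=1) has no partner → padded with NULL.
- t1 (player_id=7) pairs with 1 row(s) of t2.
- t1 (player_id=7) pairs with 1 row(s) of t2.
- t1 (player_id=7) pairs with 1 row(s) of t2.
After projecting and ordering:
t1.pname | t2.pts | t2.player_id
Bob | 25 | 7
Carol | 25 | 7
Mona | NULL | NULL
Uma | NULL | NULL
Vik | NULL | NULL
Wendy | NULL | NULL
Yara | 5 | 4
Yara | 25 | 7
Yara | 36 | 4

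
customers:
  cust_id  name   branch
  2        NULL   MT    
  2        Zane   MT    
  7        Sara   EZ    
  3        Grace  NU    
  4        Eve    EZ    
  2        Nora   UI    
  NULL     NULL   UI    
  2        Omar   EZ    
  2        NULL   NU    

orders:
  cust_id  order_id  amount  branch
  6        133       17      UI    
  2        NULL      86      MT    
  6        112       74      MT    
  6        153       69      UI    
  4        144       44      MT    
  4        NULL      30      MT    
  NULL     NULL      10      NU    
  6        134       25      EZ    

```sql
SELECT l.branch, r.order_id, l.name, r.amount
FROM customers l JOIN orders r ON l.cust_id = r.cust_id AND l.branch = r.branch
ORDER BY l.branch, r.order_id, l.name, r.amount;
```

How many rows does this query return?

2

INNER JOIN keeps only pairs where the ON condition holds.
Matching on l.cust_id = r.cust_id AND l.branch = r.branch. A NULL in a compared column never satisfies the condition.
- l[0] cust_id=2, branch=MT → 1 match(es) in r → 1 row(s).
- l[1] cust_id=2, branch=MT → 1 match(es) in r → 1 row(s).
- l[2] cust_id=7, branch=EZ → no match; dropped.
- l[3] cust_id=3, branch=NU → no match; dropped.
- l[4] cust_id=4, branch=EZ → no match; dropped.
- l[5] cust_id=2, branch=UI → no match; dropped.
- l[6] cust_id=NULL, branch=UI → no match; dropped.
- l[7] cust_id=2, branch=EZ → no match; dropped.
- l[8] cust_id=2, branch=NU → no match; dropped.
Total: 2 rows.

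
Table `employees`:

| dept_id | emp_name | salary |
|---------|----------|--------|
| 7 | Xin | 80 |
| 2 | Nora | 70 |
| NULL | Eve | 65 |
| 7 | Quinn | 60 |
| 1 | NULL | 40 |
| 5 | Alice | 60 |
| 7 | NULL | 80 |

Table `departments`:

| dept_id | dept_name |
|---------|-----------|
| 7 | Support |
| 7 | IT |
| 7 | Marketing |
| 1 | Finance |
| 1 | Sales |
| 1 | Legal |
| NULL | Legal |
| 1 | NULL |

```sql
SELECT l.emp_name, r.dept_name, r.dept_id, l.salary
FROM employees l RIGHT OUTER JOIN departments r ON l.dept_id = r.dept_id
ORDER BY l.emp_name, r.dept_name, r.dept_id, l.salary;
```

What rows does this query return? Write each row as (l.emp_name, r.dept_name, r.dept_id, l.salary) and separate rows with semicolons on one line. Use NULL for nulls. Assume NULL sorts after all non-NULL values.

(Quinn, IT, 7, 60); (Quinn, Marketing, 7, 60); (Quinn, Support, 7, 60); (Xin, IT, 7, 80); (Xin, Marketing, 7, 80); (Xin, Support, 7, 80); (NULL, Finance, 1, 40); (NULL, IT, 7, 80); (NULL, Legal, 1, 40); (NULL, Legal, NULL, NULL); (NULL, Marketing, 7, 80); (NULL, Sales, 1, 40); (NULL, Support, 7, 80); (NULL, NULL, 1, 40)

RIGHT JOIN keeps every row from `departments`; unmatched rows get NULL for `employees`'s columns.
Matching on l.dept_id = r.dept_id. A NULL in a compared column never satisfies the condition.
Matched pairs: 13; unmatched r rows kept: 1.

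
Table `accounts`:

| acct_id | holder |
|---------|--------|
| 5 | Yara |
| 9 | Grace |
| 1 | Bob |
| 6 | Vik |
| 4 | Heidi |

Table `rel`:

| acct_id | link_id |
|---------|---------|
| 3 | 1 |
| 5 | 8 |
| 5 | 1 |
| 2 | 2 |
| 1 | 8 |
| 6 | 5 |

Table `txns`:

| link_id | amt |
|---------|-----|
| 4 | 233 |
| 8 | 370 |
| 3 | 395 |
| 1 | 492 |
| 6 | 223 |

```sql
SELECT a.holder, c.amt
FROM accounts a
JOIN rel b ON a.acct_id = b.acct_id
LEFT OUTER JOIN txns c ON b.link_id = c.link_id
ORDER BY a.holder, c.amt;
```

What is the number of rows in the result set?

Step 1 — a INNER JOIN b on acct_id → 4 row(s).
Then LEFT JOIN `txns c` on link_id: each of those 4 rows is kept; rows whose b.link_id has no match in c get NULL for c's columns.
Result: 4 row(s).

4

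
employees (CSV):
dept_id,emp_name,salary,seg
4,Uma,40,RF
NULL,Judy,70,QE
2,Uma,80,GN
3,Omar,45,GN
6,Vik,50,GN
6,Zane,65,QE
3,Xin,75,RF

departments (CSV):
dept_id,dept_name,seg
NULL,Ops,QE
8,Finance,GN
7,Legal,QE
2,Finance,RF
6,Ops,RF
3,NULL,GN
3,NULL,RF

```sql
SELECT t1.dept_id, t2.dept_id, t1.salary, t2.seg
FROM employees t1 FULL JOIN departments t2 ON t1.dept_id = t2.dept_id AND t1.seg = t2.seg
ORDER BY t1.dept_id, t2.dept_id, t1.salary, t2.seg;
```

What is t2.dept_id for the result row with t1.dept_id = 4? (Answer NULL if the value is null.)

NULL

FULL OUTER JOIN keeps every row from both sides; unmatched rows get NULL for the other side's columns.
Matching on t1.dept_id = t2.dept_id AND t1.seg = t2.seg. A NULL in a compared column never satisfies the condition.
- dept_id=4, seg=RF: no t2 row matches, row kept with t2 columns NULL.
- dept_id=NULL, seg=QE: no t2 row matches, row kept with t2 columns NULL.
- dept_id=2, seg=GN: no t2 row matches, row kept with t2 columns NULL.
- dept_id=3, seg=GN: 1 matching t2 row(s), so 1 row(s) emitted.
- dept_id=6, seg=GN: no t2 row matches, row kept with t2 columns NULL.
- dept_id=6, seg=QE: no t2 row matches, row kept with t2 columns NULL.
- dept_id=3, seg=RF: 1 matching t2 row(s), so 1 row(s) emitted.
- 5 t2 row(s) had no t1 match → kept, t1 columns NULL.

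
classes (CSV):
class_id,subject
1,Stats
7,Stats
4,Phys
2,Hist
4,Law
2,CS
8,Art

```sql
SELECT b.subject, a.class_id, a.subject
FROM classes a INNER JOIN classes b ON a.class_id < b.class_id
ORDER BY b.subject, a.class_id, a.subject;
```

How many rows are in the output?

19

INNER JOIN keeps only pairs where the ON condition holds.
Matching on a.class_id < b.class_id.
Matched pairs: 19.
Total: 19 rows.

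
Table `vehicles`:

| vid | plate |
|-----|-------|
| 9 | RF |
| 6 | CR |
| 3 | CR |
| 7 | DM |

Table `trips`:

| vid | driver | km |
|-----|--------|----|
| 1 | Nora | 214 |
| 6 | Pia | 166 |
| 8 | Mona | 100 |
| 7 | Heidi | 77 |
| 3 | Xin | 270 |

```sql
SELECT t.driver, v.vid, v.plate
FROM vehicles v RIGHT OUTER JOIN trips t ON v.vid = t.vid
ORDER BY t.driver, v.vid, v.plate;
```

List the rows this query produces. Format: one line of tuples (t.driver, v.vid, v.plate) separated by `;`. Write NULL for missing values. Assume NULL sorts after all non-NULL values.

(Heidi, 7, DM); (Mona, NULL, NULL); (Nora, NULL, NULL); (Pia, 6, CR); (Xin, 3, CR)

RIGHT JOIN keeps every row from `trips`; unmatched rows get NULL for `vehicles`'s columns.
Matching on v.vid = t.vid.
Matched pairs: 3; unmatched t rows kept: 2.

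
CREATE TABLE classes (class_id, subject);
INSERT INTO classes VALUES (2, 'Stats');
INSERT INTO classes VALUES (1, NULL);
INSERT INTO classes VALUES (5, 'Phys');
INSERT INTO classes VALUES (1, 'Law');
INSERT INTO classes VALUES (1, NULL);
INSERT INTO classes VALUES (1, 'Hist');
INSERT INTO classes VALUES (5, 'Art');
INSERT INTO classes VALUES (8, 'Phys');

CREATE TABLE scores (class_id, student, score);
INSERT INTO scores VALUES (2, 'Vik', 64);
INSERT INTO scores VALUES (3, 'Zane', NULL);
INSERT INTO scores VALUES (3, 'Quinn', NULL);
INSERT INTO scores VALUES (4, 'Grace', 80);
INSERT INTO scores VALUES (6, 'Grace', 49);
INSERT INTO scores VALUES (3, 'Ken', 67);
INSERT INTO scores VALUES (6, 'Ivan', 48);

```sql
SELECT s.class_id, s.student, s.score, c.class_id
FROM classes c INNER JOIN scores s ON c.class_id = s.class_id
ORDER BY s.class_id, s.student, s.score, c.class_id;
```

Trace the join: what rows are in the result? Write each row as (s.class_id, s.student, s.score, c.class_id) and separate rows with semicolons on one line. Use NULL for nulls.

INNER JOIN keeps only pairs where the ON condition holds.
Matching on c.class_id = s.class_id.
- c (class_id=2) pairs with 1 row(s) of s.
- c (class_id=1) has no partner → excluded.
- c (class_id=5) has no partner → excluded.
- c (class_id=1) has no partner → excluded.
- c (class_id=1) has no partner → excluded.
- c (class_id=1) has no partner → excluded.
- c (class_id=5) has no partner → excluded.
- c (class_id=8) has no partner → excluded.
After projecting and ordering:
s.class_id | s.student | s.score | c.class_id
2 | Vik | 64 | 2

(2, Vik, 64, 2)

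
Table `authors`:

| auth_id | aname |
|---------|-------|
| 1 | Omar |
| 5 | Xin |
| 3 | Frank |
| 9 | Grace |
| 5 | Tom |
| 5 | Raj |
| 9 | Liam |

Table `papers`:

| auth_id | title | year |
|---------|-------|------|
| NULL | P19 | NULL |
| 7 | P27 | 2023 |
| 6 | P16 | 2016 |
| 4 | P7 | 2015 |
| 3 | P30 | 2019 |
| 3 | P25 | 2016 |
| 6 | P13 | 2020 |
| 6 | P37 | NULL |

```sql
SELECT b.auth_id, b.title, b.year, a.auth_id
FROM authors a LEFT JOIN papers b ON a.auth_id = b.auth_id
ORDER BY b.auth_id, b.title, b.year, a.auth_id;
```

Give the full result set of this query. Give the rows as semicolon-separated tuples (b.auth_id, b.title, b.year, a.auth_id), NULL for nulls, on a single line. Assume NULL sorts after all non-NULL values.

LEFT JOIN keeps every row from `authors`; unmatched rows get NULL for `papers`'s columns.
Matching on a.auth_id = b.auth_id. A NULL in a compared column never satisfies the condition.
- a[0] auth_id=1 → no match; kept with NULLs on the b side.
- a[1] auth_id=5 → no match; kept with NULLs on the b side.
- a[2] auth_id=3 → 2 match(es) in b → 2 row(s).
- a[3] auth_id=9 → no match; kept with NULLs on the b side.
- a[4] auth_id=5 → no match; kept with NULLs on the b side.
- a[5] auth_id=5 → no match; kept with NULLs on the b side.
- a[6] auth_id=9 → no match; kept with NULLs on the b side.
After projecting and ordering:
b.auth_id | b.title | b.year | a.auth_id
3 | P25 | 2016 | 3
3 | P30 | 2019 | 3
NULL | NULL | NULL | 1
NULL | NULL | NULL | 5
NULL | NULL | NULL | 5
NULL | NULL | NULL | 5
NULL | NULL | NULL | 9
NULL | NULL | NULL | 9

(3, P25, 2016, 3); (3, P30, 2019, 3); (NULL, NULL, NULL, 1); (NULL, NULL, NULL, 5); (NULL, NULL, NULL, 5); (NULL, NULL, NULL, 5); (NULL, NULL, NULL, 9); (NULL, NULL, NULL, 9)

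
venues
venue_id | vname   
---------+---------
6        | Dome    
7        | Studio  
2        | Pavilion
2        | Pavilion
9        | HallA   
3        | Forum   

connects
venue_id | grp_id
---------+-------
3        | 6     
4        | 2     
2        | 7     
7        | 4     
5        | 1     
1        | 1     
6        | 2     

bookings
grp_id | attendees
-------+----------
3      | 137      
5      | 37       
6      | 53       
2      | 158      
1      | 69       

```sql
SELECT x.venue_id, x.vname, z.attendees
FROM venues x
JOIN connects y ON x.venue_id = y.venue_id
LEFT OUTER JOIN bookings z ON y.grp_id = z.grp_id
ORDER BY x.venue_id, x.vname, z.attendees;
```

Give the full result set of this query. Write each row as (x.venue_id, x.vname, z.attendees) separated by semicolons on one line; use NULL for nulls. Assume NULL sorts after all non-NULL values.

Step 1 — x INNER JOIN y on venue_id → 5 row(s).
Then LEFT JOIN `bookings z` on grp_id: each of those 5 rows is kept; rows whose y.grp_id has no match in z get NULL for z's columns.

(2, Pavilion, NULL); (2, Pavilion, NULL); (3, Forum, 53); (6, Dome, 158); (7, Studio, NULL)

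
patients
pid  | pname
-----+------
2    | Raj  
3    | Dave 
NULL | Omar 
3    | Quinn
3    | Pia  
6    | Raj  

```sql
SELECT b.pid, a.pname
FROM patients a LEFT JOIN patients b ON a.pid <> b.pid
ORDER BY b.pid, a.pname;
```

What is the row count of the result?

15

LEFT JOIN keeps every row from `patients a`; unmatched rows get NULL for `patients b`'s columns.
Matching on a.pid <> b.pid. A NULL in a compared column never satisfies the condition.
Matched pairs: 14; unmatched a rows kept: 1.
Total: 14 matched + 1 padded = 15 rows.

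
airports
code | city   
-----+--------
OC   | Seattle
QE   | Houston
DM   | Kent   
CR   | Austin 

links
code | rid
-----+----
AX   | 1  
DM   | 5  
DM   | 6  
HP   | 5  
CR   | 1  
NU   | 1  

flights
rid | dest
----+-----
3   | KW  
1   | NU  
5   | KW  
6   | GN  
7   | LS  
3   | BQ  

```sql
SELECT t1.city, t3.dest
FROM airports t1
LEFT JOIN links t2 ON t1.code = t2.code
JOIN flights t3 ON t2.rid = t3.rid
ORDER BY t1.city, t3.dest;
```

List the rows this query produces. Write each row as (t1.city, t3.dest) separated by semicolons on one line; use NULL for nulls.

(Austin, NU); (Kent, GN); (Kent, KW)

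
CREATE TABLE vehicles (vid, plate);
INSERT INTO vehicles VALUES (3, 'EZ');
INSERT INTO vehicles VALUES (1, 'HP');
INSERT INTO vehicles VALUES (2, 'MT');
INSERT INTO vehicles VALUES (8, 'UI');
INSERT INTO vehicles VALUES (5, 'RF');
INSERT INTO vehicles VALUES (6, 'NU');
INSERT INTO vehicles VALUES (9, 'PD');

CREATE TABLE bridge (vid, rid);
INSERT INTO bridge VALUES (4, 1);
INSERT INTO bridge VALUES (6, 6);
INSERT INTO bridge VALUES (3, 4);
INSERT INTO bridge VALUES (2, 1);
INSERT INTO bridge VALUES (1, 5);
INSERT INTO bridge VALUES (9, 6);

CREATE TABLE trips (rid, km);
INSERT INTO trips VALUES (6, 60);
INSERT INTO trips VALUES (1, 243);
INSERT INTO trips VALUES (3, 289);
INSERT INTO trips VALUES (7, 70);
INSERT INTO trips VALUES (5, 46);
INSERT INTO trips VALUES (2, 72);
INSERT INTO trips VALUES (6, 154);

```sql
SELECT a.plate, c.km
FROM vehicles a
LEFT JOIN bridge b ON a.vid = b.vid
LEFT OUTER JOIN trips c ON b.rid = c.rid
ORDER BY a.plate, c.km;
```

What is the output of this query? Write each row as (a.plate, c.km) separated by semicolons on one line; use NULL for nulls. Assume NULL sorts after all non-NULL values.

(EZ, NULL); (HP, 46); (MT, 243); (NU, 60); (NU, 154); (PD, 60); (PD, 154); (RF, NULL); (UI, NULL)

Joins associate left-to-right: vehicles LEFT JOIN bridge on vid gives 7 intermediate row(s).
Then LEFT JOIN `trips c` on rid: each of those 7 rows is kept; rows whose b.rid has no match in c get NULL for c's columns.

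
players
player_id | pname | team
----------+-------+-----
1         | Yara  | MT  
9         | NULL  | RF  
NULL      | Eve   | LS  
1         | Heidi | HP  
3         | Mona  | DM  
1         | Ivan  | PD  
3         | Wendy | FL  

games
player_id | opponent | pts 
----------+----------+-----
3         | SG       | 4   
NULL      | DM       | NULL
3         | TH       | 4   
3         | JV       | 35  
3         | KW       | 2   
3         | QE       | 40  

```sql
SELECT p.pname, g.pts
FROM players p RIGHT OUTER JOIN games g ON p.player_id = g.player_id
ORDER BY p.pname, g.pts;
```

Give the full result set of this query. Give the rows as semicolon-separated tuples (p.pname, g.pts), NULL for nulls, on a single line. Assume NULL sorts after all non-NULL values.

RIGHT JOIN keeps every row from `games`; unmatched rows get NULL for `players`'s columns.
Matching on p.player_id = g.player_id. A NULL in a compared column never satisfies the condition.
- p row (player_id=1): no match.
- p row (player_id=9): no match.
- p row (player_id=NULL): no match.
- p row (player_id=1): no match.
- p row (player_id=3): matches 5 g row(s) → 5 output row(s).
- p row (player_id=1): no match.
- p row (player_id=3): matches 5 g row(s) → 5 output row(s).
- 1 g row(s) had no p match → kept, p columns NULL.

(Mona, 2); (Mona, 4); (Mona, 4); (Mona, 35); (Mona, 40); (Wendy, 2); (Wendy, 4); (Wendy, 4); (Wendy, 35); (Wendy, 40); (NULL, NULL)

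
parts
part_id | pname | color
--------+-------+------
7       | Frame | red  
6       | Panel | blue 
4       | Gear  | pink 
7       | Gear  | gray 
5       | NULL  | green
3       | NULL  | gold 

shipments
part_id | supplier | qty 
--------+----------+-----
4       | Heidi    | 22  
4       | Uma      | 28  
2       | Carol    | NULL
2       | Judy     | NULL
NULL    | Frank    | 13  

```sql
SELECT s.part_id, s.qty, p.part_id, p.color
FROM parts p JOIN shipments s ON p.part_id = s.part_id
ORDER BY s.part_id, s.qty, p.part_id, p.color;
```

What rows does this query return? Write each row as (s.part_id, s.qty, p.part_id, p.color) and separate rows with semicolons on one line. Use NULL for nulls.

INNER JOIN keeps only pairs where the ON condition holds.
Matching on p.part_id = s.part_id. A NULL in a compared column never satisfies the condition.
- p (part_id=7) has no partner → excluded.
- p (part_id=6) has no partner → excluded.
- p (part_id=4) pairs with 2 row(s) of s.
- p (part_id=7) has no partner → excluded.
- p (part_id=5) has no partner → excluded.
- p (part_id=3) has no partner → excluded.
After projecting and ordering:
s.part_id | s.qty | p.part_id | p.color
4 | 22 | 4 | pink
4 | 28 | 4 | pink

(4, 22, 4, pink); (4, 28, 4, pink)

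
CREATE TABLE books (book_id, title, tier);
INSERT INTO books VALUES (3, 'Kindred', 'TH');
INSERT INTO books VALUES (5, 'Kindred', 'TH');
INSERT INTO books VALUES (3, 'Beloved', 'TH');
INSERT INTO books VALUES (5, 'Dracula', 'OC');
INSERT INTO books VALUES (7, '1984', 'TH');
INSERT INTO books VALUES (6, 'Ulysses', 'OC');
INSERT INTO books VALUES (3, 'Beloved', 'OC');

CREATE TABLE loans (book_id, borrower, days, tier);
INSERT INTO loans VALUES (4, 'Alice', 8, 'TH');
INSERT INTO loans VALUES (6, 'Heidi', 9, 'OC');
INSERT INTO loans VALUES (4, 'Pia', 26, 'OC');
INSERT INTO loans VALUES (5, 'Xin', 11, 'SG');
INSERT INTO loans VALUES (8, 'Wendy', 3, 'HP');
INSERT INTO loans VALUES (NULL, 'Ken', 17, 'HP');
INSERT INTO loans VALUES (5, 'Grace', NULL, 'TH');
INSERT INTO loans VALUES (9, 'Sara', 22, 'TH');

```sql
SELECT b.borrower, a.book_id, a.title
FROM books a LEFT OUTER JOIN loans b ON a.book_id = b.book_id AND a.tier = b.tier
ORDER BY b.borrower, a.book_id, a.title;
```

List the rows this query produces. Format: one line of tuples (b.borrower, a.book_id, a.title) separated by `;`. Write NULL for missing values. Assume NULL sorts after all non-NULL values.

(Grace, 5, Kindred); (Heidi, 6, Ulysses); (NULL, 3, Beloved); (NULL, 3, Beloved); (NULL, 3, Kindred); (NULL, 5, Dracula); (NULL, 7, 1984)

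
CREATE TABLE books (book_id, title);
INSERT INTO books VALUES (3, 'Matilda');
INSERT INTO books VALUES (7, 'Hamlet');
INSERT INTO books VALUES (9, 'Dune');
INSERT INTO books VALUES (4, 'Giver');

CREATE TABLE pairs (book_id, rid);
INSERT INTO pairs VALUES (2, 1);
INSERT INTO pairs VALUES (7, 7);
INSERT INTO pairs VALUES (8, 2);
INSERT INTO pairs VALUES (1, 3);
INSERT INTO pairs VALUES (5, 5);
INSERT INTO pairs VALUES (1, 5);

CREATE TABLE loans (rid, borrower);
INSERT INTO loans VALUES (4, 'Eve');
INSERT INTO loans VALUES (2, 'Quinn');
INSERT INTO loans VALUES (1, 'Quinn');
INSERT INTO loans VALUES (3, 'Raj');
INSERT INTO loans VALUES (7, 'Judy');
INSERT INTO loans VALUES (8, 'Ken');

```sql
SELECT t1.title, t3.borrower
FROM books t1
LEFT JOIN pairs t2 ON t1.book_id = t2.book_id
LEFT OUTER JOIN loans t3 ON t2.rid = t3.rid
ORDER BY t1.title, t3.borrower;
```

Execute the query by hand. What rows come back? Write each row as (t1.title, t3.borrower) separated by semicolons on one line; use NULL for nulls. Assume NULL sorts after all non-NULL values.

(Dune, NULL); (Giver, NULL); (Hamlet, Judy); (Matilda, NULL)

Evaluate left to right. First `books t1 LEFT JOIN pairs t2` on book_id: 4 row(s).
Then LEFT JOIN `loans t3` on rid: each of those 4 rows is kept; rows whose t2.rid has no match in t3 get NULL for t3's columns.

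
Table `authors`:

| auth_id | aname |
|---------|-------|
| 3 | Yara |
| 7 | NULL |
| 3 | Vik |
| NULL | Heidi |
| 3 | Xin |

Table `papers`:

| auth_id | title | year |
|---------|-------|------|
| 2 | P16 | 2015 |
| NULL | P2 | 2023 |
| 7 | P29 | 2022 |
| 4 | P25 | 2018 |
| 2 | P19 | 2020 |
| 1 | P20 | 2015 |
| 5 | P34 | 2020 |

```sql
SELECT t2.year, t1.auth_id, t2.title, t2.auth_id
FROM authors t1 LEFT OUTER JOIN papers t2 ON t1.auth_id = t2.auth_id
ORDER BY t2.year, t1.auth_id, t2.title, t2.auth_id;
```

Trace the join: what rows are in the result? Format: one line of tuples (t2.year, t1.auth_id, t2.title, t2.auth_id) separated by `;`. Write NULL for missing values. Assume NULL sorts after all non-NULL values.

LEFT JOIN keeps every row from `authors`; unmatched rows get NULL for `papers`'s columns.
Matching on t1.auth_id = t2.auth_id. A NULL in a compared column never satisfies the condition.
Matched pairs: 1; unmatched t1 rows kept: 4.

(2022, 7, P29, 7); (NULL, 3, NULL, NULL); (NULL, 3, NULL, NULL); (NULL, 3, NULL, NULL); (NULL, NULL, NULL, NULL)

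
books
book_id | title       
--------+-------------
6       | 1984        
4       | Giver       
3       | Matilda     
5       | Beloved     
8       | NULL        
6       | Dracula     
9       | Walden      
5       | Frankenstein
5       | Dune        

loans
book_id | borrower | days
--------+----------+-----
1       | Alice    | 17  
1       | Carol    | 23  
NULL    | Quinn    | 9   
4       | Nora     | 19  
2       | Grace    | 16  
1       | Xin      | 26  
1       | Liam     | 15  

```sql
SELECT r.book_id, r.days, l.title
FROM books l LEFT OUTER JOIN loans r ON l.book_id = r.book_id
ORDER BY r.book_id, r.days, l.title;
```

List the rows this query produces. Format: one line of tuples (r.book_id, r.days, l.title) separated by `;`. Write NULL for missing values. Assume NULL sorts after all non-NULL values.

(4, 19, Giver); (NULL, NULL, 1984); (NULL, NULL, Beloved); (NULL, NULL, Dracula); (NULL, NULL, Dune); (NULL, NULL, Frankenstein); (NULL, NULL, Matilda); (NULL, NULL, Walden); (NULL, NULL, NULL)

LEFT JOIN keeps every row from `books`; unmatched rows get NULL for `loans`'s columns.
Matching on l.book_id = r.book_id. A NULL in a compared column never satisfies the condition.
- l[0] book_id=6 → no match; kept with NULLs on the r side.
- l[1] book_id=4 → 1 match(es) in r → 1 row(s).
- l[2] book_id=3 → no match; kept with NULLs on the r side.
- l[3] book_id=5 → no match; kept with NULLs on the r side.
- l[4] book_id=8 → no match; kept with NULLs on the r side.
- l[5] book_id=6 → no match; kept with NULLs on the r side.
- l[6] book_id=9 → no match; kept with NULLs on the r side.
- l[7] book_id=5 → no match; kept with NULLs on the r side.
- l[8] book_id=5 → no match; kept with NULLs on the r side.
After projecting and ordering:
r.book_id | r.days | l.title
4 | 19 | Giver
NULL | NULL | 1984
NULL | NULL | Beloved
NULL | NULL | Dracula
NULL | NULL | Dune
NULL | NULL | Frankenstein
NULL | NULL | Matilda
NULL | NULL | Walden
NULL | NULL | NULL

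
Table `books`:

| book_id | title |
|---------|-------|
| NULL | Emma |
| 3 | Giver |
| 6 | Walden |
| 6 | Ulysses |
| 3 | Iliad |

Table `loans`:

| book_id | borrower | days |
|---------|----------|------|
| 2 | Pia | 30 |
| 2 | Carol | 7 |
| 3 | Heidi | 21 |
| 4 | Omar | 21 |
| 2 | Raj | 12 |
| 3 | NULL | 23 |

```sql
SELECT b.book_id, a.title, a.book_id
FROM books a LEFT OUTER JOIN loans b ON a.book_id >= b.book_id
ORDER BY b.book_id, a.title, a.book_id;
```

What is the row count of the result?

LEFT JOIN keeps every row from `books`; unmatched rows get NULL for `loans`'s columns.
Matching on a.book_id >= b.book_id. A NULL in a compared column never satisfies the condition.
- book_id=NULL: no b row matches, row kept with b columns NULL.
- book_id=3: 5 matching b row(s), so 5 row(s) emitted.
- book_id=6: 6 matching b row(s), so 6 row(s) emitted.
- book_id=6: 6 matching b row(s), so 6 row(s) emitted.
- book_id=3: 5 matching b row(s), so 5 row(s) emitted.
Total: 22 matched + 1 padded = 23 rows.

23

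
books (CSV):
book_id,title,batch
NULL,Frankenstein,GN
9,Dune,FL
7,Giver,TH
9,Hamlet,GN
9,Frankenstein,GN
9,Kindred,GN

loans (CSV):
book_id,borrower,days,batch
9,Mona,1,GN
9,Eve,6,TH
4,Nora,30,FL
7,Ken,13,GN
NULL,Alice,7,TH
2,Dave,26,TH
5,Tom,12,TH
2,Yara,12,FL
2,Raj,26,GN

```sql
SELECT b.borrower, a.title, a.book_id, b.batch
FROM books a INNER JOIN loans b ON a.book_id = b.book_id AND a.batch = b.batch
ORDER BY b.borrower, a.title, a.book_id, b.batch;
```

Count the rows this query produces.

INNER JOIN keeps only pairs where the ON condition holds.
Matching on a.book_id = b.book_id AND a.batch = b.batch. A NULL in a compared column never satisfies the condition.
- a row (book_id=NULL, batch=GN): no match → dropped.
- a row (book_id=9, batch=FL): no match → dropped.
- a row (book_id=7, batch=TH): no match → dropped.
- a row (book_id=9, batch=GN): matches 1 b row(s) → 1 output row(s).
- a row (book_id=9, batch=GN): matches 1 b row(s) → 1 output row(s).
- a row (book_id=9, batch=GN): matches 1 b row(s) → 1 output row(s).
Total: 3 rows.

3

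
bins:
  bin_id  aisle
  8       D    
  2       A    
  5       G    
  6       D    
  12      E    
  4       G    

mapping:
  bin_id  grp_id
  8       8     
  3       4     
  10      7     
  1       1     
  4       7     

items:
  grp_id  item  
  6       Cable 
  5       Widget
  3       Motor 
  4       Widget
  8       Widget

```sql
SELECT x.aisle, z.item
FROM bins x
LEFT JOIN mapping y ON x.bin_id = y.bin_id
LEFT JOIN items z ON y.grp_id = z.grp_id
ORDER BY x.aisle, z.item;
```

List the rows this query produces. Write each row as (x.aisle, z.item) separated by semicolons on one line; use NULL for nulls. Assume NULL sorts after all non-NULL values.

(A, NULL); (D, Widget); (D, NULL); (E, NULL); (G, NULL); (G, NULL)

Evaluate left to right. First `bins x LEFT JOIN mapping y` on bin_id: 6 row(s).
Then LEFT JOIN `items z` on grp_id: each of those 6 rows is kept; rows whose y.grp_id has no match in z get NULL for z's columns.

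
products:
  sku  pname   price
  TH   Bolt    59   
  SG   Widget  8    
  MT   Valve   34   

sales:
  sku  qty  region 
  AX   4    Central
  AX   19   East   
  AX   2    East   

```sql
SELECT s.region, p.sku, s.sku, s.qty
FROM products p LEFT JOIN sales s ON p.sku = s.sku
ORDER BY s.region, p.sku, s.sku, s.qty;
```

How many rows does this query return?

3

LEFT JOIN keeps every row from `products`; unmatched rows get NULL for `sales`'s columns.
Matching on p.sku = s.sku.
- p[0] sku=TH → no match; kept with NULLs on the s side.
- p[1] sku=SG → no match; kept with NULLs on the s side.
- p[2] sku=MT → no match; kept with NULLs on the s side.
Total: 0 matched + 3 padded = 3 rows.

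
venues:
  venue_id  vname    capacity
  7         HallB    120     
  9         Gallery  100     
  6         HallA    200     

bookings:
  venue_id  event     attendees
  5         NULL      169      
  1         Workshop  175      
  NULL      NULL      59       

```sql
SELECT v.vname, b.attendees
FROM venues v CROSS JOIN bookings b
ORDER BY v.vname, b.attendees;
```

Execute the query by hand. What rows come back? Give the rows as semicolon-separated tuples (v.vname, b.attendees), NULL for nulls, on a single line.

CROSS JOIN pairs every row of `venues` with every row of `bookings`: 3 × 3 = 9 rows.
After projecting and ordering:
v.vname | b.attendees
Gallery | 59
Gallery | 169
Gallery | 175
HallA | 59
HallA | 169
HallA | 175
HallB | 59
HallB | 169
HallB | 175

(Gallery, 59); (Gallery, 169); (Gallery, 175); (HallA, 59); (HallA, 169); (HallA, 175); (HallB, 59); (HallB, 169); (HallB, 175)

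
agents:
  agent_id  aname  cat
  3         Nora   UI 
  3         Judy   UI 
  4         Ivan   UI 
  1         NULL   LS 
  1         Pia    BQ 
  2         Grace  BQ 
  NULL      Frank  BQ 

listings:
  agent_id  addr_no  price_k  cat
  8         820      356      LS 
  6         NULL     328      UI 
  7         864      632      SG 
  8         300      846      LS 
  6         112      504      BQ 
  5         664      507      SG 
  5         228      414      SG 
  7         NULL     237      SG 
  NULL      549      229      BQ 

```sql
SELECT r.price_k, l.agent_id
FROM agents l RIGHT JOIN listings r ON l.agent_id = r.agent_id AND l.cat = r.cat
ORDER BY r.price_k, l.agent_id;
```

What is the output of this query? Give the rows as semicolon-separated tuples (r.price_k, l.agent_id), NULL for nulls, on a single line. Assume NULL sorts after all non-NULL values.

RIGHT JOIN keeps every row from `listings`; unmatched rows get NULL for `agents`'s columns.
Matching on l.agent_id = r.agent_id AND l.cat = r.cat. A NULL in a compared column never satisfies the condition.
Matched pairs: 0; unmatched r rows kept: 9.

(229, NULL); (237, NULL); (328, NULL); (356, NULL); (414, NULL); (504, NULL); (507, NULL); (632, NULL); (846, NULL)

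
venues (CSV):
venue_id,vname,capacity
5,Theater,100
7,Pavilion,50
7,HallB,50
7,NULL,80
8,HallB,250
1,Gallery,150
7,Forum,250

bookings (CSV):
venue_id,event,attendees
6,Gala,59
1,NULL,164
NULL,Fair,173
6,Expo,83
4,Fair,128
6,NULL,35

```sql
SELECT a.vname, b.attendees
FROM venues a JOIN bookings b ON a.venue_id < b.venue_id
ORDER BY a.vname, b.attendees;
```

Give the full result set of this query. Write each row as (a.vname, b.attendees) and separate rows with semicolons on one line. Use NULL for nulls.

INNER JOIN keeps only pairs where the ON condition holds.
Matching on a.venue_id < b.venue_id. A NULL in a compared column never satisfies the condition.
- a (venue_id=5) pairs with 3 row(s) of b.
- a (venue_id=7) has no partner → excluded.
- a (venue_id=7) has no partner → excluded.
- a (venue_id=7) has no partner → excluded.
- a (venue_id=8) has no partner → excluded.
- a (venue_id=1) pairs with 4 row(s) of b.
- a (venue_id=7) has no partner → excluded.
After projecting and ordering:
a.vname | b.attendees
Gallery | 35
Gallery | 59
Gallery | 83
Gallery | 128
Theater | 35
Theater | 59
Theater | 83

(Gallery, 35); (Gallery, 59); (Gallery, 83); (Gallery, 128); (Theater, 35); (Theater, 59); (Theater, 83)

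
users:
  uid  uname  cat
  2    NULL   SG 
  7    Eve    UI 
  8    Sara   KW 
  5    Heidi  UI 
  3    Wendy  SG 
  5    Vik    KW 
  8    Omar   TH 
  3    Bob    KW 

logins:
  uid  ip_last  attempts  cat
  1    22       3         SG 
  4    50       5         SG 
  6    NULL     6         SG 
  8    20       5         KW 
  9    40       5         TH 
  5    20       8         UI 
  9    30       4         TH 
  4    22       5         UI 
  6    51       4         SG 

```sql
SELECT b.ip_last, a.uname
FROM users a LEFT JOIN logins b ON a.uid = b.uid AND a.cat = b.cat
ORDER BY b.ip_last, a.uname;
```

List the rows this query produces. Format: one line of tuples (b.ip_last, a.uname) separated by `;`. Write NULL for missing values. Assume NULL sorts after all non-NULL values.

(20, Heidi); (20, Sara); (NULL, Bob); (NULL, Eve); (NULL, Omar); (NULL, Vik); (NULL, Wendy); (NULL, NULL)

LEFT JOIN keeps every row from `users`; unmatched rows get NULL for `logins`'s columns.
Matching on a.uid = b.uid AND a.cat = b.cat.
- a (uid=2, cat=SG) has no partner → padded with NULL.
- a (uid=7, cat=UI) has no partner → padded with NULL.
- a (uid=8, cat=KW) pairs with 1 row(s) of b.
- a (uid=5, cat=UI) pairs with 1 row(s) of b.
- a (uid=3, cat=SG) has no partner → padded with NULL.
- a (uid=5, cat=KW) has no partner → padded with NULL.
- a (uid=8, cat=TH) has no partner → padded with NULL.
- a (uid=3, cat=KW) has no partner → padded with NULL.
After projecting and ordering:
b.ip_last | a.uname
20 | Heidi
20 | Sara
NULL | Bob
NULL | Eve
NULL | Omar
NULL | Vik
NULL | Wendy
NULL | NULL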